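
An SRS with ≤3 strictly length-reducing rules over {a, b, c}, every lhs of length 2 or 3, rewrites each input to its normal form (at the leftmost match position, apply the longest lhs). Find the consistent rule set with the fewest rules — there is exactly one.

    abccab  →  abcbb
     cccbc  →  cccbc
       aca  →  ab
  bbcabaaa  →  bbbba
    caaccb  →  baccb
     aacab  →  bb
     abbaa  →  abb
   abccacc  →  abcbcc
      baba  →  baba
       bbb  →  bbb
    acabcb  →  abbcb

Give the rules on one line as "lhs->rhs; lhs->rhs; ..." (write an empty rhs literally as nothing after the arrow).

  | abccab => abcbb
  | cccbc
  | aca => ab
  | bbcabaaa => bbbbaaa => bbbba

aa->; ca->b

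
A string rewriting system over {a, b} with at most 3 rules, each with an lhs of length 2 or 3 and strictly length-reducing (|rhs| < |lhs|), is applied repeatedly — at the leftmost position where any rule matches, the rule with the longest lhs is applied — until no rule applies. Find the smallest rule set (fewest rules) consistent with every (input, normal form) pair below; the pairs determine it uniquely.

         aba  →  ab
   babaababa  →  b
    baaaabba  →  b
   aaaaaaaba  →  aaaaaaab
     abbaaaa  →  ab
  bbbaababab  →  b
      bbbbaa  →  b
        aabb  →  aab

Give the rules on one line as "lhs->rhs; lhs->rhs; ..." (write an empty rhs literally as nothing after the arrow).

ba->b; bb->b

  | aba => ab
  | babaababa => bbaababa => baababa => bababa => bbaba => baba => bba => ba => b
  | baaaabba => baaabba => baabba => babba => bbba => bba => ba => b
  | aaaaaaaba => aaaaaaab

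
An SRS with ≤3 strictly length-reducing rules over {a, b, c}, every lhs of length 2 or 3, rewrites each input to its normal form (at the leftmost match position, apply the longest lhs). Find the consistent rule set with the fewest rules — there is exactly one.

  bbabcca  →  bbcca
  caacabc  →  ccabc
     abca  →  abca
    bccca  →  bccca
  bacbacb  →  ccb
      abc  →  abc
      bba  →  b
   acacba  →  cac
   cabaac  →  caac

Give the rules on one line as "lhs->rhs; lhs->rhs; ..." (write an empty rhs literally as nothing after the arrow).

  | bbabcca => bbcca
  | caacabc => cacabc => ccabc
  | abca
  | bccca

aca->ca; ba->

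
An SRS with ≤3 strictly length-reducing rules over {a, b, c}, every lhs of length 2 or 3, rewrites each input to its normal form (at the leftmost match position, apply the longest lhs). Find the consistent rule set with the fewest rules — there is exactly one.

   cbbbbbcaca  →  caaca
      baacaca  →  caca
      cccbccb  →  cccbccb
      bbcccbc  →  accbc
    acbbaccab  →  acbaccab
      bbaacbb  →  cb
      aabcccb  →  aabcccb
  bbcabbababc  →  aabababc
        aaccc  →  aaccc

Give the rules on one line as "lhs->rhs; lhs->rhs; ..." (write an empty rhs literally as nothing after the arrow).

baa->; bb->b; bbc->a

  | cbbbbbcaca => cbbbbcaca => cbbbcaca => cbbcaca => caaca
  | baacaca => caca
  | cccbccb
  | bbcccbc => accbc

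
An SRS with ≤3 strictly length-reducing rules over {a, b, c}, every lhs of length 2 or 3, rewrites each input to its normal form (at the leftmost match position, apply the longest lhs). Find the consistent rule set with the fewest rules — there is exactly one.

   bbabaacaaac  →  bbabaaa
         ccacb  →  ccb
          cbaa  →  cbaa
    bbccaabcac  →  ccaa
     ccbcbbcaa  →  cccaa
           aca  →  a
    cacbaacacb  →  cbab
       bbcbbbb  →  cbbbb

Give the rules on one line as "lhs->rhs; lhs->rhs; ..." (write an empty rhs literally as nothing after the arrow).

  | bbabaacaaac => bbabaaaac => bbabaaa
  | ccacb => ccb
  | cbaa
  | bbccaabcac => ccaabcac => ccaaac => ccaa

ac->; bbc->c; bc->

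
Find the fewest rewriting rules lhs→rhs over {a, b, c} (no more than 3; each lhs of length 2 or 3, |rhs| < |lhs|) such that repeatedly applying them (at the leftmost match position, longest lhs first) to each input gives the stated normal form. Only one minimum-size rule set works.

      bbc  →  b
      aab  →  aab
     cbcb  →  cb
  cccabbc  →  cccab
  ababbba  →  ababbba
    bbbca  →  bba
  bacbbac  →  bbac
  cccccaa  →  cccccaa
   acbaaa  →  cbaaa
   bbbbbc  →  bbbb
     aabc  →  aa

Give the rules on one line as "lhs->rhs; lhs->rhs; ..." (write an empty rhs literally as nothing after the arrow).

acb->cb; bc->

  | bbc => b
  | aab
  | cbcb => cb
  | cccabbc => cccab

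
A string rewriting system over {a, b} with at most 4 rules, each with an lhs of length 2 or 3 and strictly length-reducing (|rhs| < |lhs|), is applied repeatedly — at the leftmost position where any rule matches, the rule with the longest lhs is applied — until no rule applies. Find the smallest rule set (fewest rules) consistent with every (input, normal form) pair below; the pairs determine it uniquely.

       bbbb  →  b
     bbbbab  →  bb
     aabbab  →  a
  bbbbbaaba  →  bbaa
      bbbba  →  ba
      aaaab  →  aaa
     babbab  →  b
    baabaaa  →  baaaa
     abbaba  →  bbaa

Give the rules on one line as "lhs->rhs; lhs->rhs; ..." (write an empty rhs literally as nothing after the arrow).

aab->a; ab->b; aba->aa; bbb->

  | bbbb => b
  | bbbbab => bab => bb
  | aabbab => abab => aab => a
  | bbbbbaaba => bbaaba => bbaa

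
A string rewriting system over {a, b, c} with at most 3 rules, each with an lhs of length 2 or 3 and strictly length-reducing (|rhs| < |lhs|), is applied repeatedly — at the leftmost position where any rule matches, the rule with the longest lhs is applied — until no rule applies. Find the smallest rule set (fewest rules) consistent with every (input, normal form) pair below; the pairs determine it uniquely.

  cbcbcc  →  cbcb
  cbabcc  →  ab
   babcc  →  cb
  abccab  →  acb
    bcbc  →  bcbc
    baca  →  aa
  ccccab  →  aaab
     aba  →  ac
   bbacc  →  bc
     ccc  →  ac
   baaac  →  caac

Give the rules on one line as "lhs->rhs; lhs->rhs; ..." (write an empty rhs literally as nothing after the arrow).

ba->c; bcc->b; cc->a

  | cbcbcc => cbcb
  | cbabcc => ccbcc => abcc => ab
  | babcc => cbcc => cb
  | abccab => abab => acb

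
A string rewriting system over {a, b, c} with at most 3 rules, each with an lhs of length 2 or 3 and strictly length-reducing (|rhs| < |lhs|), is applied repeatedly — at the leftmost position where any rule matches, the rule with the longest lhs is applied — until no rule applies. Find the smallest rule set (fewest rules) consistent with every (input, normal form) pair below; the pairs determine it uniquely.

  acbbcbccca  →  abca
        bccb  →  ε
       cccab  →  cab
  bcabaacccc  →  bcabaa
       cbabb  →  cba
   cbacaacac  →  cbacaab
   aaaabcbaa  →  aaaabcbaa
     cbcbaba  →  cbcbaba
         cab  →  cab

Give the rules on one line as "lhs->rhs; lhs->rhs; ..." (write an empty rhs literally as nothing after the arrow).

bb->; cac->b; cc->

  | acbbcbccca => accbccca => abccca => abca
  | bccb => bb => ε
  | cccab => cab
  | bcabaacccc => bcabaacc => bcabaa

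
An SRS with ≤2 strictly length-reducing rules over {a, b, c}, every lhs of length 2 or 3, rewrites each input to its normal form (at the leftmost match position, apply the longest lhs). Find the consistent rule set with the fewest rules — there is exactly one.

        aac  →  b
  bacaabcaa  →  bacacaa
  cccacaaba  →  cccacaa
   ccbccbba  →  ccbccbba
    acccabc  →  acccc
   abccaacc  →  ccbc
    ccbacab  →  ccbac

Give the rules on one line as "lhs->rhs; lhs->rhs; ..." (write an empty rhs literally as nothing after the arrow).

aac->b; ab->

  | aac => b
  | bacaabcaa => bacacaa
  | cccacaaba => cccacaa
  | ccbccbba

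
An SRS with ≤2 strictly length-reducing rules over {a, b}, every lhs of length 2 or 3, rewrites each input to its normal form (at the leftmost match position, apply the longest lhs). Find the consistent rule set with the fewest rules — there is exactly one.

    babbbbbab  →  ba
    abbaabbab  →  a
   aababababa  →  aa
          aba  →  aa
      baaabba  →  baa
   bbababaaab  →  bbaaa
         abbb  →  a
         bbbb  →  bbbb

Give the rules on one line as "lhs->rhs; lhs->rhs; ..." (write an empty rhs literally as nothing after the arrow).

aab->a; ab->a

  | babbbbbab => babbbbab => babbbab => babbab => babab => baab => ba
  | abbaabbab => abaabbab => aaabbab => aabab => aab => a
  | aababababa => aabababa => aababa => aaba => aa
  | aba => aa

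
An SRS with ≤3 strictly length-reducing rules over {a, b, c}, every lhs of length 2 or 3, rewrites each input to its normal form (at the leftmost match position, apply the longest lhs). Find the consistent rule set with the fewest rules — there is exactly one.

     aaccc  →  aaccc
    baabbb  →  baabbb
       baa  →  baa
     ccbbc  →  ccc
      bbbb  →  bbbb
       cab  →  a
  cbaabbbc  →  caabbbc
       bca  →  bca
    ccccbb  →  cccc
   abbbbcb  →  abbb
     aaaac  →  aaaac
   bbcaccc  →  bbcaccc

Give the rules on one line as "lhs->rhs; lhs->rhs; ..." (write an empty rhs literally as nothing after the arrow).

  | aaccc
  | baabbb
  | baa
  | ccbbc => ccbc => ccc

bcb->; cab->a; cb->c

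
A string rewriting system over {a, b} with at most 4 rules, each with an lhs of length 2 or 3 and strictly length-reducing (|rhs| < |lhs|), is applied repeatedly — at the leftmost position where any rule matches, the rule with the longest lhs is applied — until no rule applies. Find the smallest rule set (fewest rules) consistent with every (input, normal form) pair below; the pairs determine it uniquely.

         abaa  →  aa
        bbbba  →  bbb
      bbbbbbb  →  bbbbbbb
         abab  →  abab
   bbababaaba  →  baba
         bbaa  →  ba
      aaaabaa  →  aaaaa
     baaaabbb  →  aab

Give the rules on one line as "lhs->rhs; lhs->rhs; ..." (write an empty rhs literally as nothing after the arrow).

abb->; baa->a; bba->b

  | abaa => aa
  | bbbba => bbb
  | bbbbbbb
  | abab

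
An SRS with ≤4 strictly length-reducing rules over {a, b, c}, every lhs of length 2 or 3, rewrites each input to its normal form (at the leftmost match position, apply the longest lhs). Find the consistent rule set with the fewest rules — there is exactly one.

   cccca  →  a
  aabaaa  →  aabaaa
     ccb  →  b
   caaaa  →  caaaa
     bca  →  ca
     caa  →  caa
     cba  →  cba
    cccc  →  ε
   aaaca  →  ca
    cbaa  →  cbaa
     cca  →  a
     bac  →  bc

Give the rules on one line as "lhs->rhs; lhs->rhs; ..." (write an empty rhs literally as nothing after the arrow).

  | cccca => cca => a
  | aabaaa
  | ccb => b
  | caaaa

ac->c; bca->ca; cc->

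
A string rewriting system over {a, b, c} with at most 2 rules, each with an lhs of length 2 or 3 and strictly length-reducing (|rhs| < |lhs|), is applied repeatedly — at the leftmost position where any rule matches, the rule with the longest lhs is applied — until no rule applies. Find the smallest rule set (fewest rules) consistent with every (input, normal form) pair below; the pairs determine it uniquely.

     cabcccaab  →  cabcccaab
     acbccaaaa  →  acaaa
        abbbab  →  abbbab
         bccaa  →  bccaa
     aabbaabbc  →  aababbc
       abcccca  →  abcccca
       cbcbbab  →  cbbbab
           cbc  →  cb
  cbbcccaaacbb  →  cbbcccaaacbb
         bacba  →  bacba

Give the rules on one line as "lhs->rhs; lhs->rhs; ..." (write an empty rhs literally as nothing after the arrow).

baa->a; cbc->cb

  | cabcccaab
  | acbccaaaa => acbcaaaa => acbaaaa => acaaa
  | abbbab
  | bccaa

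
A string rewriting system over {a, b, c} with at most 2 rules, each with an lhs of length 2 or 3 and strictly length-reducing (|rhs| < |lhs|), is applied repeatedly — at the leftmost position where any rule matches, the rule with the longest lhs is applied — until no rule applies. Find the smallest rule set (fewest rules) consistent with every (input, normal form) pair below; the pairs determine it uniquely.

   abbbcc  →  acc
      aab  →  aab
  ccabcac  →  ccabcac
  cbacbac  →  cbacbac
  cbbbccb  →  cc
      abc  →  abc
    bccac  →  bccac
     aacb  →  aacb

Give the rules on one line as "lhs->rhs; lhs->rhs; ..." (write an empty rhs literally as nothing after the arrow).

  | abbbcc => acc
  | aab
  | ccabcac
  | cbacbac

bbb->; ccb->c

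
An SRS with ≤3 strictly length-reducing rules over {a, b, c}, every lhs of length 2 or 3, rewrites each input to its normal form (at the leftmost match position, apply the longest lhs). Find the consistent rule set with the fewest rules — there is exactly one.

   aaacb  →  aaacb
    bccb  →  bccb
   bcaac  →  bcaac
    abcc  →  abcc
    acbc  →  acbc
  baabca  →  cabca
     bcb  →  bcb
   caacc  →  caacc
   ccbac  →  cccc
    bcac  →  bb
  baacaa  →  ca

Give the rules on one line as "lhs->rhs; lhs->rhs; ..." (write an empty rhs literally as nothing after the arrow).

ba->c; cac->b

  | aaacb
  | bccb
  | bcaac
  | abcc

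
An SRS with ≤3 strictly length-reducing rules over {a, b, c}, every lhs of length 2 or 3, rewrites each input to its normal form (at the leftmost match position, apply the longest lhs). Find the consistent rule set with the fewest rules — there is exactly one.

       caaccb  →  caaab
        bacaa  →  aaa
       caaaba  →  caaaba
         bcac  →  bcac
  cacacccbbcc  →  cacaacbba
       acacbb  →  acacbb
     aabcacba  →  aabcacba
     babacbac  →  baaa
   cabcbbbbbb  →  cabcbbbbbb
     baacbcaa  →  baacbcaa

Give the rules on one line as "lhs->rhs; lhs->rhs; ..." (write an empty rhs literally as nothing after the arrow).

bac->a; cc->a

  | caaccb => caaab
  | bacaa => aaa
  | caaaba
  | bcac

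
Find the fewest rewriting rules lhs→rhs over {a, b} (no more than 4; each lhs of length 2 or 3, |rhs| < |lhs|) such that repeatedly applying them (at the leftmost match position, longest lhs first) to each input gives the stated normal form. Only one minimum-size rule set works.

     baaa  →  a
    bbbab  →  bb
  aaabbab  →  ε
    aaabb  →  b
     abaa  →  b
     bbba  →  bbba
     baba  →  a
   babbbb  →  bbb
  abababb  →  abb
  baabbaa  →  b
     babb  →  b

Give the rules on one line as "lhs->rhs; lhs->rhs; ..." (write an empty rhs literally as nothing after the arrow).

aa->b; aba->a; baa->; bab->

  | baaa => a
  | bbbab => bb
  | aaabbab => babbab => bab => ε
  | aaabb => babb => b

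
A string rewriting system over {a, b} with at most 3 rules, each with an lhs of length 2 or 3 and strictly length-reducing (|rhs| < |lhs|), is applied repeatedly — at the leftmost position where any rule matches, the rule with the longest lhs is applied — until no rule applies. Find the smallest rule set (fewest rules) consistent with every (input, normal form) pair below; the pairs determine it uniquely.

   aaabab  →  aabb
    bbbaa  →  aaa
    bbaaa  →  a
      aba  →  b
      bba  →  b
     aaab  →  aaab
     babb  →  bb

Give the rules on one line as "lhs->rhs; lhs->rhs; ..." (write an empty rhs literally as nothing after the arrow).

  | aaabab => aabb
  | bbbaa => aaa
  | bbaaa => baa => a
  | aba => b

aba->b; ba->; bbb->a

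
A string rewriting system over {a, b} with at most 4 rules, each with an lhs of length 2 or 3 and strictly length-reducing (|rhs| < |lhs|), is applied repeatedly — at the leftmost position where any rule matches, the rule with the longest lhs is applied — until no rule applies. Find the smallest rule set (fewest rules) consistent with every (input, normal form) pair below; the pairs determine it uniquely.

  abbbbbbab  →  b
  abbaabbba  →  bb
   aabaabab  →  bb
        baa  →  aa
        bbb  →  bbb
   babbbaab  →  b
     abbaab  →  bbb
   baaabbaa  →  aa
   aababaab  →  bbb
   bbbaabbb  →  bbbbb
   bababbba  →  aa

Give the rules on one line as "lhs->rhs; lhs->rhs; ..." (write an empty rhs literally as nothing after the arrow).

  | abbbbbbab => bbbbbbab => bbbbaab => bbaaab => aaaab => bbab => aab => ab => b
  | abbaabbba => bbaabbba => aaabbba => bbbbba => bbbaa => baaa => aaa => bb
  | aabaabab => abaabab => baabab => aabab => abab => bab => bb
  | baa => aa

aaa->bb; ab->b; baa->aa; bba->aa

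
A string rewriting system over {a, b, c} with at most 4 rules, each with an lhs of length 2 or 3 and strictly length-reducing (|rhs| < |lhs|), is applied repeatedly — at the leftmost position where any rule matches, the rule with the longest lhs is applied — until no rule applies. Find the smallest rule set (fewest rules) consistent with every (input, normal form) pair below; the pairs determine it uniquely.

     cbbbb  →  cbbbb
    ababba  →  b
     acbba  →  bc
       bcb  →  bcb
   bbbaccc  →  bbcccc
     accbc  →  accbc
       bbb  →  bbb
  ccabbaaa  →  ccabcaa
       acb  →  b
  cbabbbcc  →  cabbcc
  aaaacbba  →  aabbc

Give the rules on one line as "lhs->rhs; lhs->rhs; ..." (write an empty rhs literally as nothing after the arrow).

  | cbbbb
  | ababba => aaba => aac => b
  | acbba => bba => bc
  | bcb

aac->b; acb->b; ba->c; bab->a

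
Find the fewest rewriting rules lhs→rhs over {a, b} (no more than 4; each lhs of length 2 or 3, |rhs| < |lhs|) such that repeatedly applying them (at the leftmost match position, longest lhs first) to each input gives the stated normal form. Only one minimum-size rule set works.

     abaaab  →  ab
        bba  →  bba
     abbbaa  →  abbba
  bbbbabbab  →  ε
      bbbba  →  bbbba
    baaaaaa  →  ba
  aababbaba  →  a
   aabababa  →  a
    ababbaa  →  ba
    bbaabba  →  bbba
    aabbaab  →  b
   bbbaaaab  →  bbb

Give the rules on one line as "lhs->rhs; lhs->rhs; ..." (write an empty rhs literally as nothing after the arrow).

  | abaaab => abaab => ab
  | bba
  | abbbaa => abbba
  | bbbbabbab => bbbabbab => bbabbab => babbab => abbab => abab => aab => ε

aa->a; aab->; bab->ab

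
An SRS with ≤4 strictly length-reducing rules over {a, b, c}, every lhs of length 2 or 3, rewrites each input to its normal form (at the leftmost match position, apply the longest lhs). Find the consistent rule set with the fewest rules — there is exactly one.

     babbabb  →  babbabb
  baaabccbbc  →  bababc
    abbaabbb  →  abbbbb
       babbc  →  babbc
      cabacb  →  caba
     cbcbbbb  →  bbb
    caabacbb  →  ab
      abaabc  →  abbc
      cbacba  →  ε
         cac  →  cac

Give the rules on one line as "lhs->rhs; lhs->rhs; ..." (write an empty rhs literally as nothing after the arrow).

  | babbabb
  | baaabccbbc => babccbbc => bababc
  | abbaabbb => abbbbb
  | babbc

aa->; cb->; ccb->a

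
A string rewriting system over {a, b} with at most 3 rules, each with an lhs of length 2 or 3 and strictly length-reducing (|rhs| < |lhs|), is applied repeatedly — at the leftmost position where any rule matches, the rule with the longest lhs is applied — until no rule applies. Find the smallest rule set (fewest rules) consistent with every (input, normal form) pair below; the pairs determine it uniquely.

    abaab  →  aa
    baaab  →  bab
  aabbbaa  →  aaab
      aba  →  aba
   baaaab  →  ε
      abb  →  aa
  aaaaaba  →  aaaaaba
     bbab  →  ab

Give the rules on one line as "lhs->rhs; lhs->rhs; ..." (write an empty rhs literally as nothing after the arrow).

  | abaab => abb => aa
  | baaab => bab
  | aabbbaa => aaabaa => aaab
  | aba

abb->aa; baa->b; bb->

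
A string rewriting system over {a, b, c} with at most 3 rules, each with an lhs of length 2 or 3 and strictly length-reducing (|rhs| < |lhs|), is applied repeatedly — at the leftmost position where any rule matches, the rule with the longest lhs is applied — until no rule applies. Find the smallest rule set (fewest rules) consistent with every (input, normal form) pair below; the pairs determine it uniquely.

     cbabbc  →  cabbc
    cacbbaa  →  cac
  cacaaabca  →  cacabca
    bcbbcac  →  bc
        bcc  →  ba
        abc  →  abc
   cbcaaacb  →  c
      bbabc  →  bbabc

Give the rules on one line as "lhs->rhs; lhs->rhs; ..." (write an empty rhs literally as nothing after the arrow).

aa->; cb->c; cc->a

  | cbabbc => cabbc
  | cacbbaa => cacbaa => cacaa => cac
  | cacaaabca => cacabca
  | bcbbcac => bcbcac => bccac => baac => bc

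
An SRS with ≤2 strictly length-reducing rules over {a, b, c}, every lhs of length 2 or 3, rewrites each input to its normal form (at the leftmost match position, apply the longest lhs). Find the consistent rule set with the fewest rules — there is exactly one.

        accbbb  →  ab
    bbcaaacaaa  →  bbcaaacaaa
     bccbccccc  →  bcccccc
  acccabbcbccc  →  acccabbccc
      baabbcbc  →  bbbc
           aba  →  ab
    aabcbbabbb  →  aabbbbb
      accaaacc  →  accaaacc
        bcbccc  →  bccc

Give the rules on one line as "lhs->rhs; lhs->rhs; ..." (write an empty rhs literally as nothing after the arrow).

  | accbbb => acbb => ab
  | bbcaaacaaa
  | bccbccccc => bcccccc
  | acccabbcbccc => acccabbccc

ba->b; cb->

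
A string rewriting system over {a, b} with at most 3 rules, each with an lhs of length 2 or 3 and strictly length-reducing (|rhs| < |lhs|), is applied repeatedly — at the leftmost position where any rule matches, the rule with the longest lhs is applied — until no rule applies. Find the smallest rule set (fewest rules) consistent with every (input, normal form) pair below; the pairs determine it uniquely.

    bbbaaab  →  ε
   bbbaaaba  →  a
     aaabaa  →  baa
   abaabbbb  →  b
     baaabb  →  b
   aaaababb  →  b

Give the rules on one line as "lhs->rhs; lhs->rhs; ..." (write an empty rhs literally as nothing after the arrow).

ab->b; bb->

  | bbbaaab => baaab => baab => bab => bb => ε
  | bbbaaaba => baaaba => baaba => baba => bba => a
  | aaabaa => aabaa => abaa => baa
  | abaabbbb => baabbbb => babbbb => bbbbb => bbb => b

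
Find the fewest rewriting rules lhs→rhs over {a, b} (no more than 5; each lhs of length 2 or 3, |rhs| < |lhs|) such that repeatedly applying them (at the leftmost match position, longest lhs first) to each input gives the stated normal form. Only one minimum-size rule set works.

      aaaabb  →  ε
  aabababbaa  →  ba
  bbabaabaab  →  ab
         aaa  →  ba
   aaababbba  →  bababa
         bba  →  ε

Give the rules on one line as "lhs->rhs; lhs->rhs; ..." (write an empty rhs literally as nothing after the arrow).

  | aaaabb => baabb => baab => baa => bb => ε
  | aabababbaa => aaababbaa => bababbaa => babaa => babb => ba
  | bbabaabaab => baabaab => baaaab => bbaab => ab
  | aaa => ba

aa->b; aab->aa; bb->; bba->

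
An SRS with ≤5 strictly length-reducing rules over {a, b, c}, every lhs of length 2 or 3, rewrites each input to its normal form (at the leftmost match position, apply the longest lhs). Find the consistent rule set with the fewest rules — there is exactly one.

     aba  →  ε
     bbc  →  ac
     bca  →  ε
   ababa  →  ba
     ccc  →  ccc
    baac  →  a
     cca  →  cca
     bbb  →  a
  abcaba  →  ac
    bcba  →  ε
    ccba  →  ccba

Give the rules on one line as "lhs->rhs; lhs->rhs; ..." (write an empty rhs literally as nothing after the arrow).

aa->; ab->a; bb->a; bc->a

  | aba => aa => ε
  | bbc => ac
  | bca => aa => ε
  | ababa => aaba => ba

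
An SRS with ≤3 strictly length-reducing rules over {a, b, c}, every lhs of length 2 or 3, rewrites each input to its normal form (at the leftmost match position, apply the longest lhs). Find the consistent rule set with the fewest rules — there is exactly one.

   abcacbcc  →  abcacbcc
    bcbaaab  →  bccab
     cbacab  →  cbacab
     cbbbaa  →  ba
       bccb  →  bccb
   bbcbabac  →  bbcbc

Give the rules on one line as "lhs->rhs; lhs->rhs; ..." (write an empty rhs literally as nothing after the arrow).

  | abcacbcc
  | bcbaaab => bccab
  | cbacab
  | cbbbaa => babaa => ba

aba->; baa->c; cbb->ba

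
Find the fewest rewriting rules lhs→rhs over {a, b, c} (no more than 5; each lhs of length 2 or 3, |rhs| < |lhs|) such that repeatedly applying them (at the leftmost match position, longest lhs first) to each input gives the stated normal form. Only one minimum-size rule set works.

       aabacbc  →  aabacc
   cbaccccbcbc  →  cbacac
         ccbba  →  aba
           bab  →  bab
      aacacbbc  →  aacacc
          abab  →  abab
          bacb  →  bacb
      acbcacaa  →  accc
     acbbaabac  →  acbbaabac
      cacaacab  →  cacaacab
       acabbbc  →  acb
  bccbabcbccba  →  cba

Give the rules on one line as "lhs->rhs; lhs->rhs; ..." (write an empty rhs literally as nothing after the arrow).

abc->b; bc->c; cca->cc; ccb->a

  | aabacbc => aabacc
  | cbaccccbcbc => cbaccacbc => cbacccbc => cbacac
  | ccbba => aba
  | bab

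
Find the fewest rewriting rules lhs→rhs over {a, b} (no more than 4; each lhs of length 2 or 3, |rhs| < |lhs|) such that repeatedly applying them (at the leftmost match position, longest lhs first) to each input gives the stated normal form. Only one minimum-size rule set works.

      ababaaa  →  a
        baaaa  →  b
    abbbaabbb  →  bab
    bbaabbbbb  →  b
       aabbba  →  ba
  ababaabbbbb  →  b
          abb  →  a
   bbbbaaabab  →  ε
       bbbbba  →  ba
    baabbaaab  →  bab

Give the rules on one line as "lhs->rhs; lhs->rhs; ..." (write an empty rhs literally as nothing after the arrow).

aa->; aba->b; bb->

  | ababaaa => bbaaa => aaa => a
  | baaaa => baa => b
  | abbbaabbb => abaabbb => babbb => bab
  | bbaabbbbb => aabbbbb => bbbbb => bbb => b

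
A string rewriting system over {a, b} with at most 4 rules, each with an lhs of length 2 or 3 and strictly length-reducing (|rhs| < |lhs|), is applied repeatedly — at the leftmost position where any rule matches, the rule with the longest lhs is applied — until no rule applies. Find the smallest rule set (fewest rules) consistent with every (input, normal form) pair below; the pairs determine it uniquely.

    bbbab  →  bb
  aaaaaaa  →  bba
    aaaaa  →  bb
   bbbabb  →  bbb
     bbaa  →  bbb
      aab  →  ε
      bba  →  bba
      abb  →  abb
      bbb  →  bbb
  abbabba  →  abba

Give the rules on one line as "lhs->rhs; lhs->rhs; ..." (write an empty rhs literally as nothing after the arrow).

  | bbbab => bb
  | aaaaaaa => baaaa => bba
  | aaaaa => baa => bb
  | bbbabb => bbb

aa->b; aaa->b; aab->; bab->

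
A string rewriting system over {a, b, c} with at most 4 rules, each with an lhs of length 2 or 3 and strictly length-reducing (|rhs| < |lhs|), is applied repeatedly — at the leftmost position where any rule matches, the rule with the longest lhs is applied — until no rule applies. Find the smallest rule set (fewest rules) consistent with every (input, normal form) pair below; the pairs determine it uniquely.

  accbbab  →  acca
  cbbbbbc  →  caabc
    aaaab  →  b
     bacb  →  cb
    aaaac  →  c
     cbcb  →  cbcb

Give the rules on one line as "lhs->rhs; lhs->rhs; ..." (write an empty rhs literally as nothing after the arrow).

aaa->b; ba->; bb->a; bba->b

  | accbbab => accbb => acca
  | cbbbbbc => cabbbc => caabc
  | aaaab => bab => b
  | bacb => cb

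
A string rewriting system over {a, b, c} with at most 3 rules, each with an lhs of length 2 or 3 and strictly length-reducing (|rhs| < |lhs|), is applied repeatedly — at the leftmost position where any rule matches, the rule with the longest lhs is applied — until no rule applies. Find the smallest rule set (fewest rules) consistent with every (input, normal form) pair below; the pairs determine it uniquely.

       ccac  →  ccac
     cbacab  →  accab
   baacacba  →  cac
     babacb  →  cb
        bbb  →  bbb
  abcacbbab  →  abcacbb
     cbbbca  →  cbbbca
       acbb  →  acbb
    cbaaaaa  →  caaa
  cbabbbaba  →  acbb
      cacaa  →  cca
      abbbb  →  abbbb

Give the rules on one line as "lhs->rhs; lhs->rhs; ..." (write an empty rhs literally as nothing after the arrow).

  | ccac
  | cbacab => accab
  | baacacba => acacba => ccba => cac
  | babacb => bacb => cb

aca->c; ba->; cba->ac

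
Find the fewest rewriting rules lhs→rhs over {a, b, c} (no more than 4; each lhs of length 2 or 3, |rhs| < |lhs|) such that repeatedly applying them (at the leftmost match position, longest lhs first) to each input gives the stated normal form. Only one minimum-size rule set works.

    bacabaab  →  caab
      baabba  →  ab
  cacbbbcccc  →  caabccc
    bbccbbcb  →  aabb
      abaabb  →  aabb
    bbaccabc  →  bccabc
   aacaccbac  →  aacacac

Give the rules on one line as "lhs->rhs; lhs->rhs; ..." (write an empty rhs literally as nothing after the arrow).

ba->; bbc->ab; cb->

  | bacabaab => cabaab => caab
  | baabba => abba => ab
  | cacbbbcccc => cabbcccc => caabccc
  | bbccbbcb => abcbbcb => abbcb => aabb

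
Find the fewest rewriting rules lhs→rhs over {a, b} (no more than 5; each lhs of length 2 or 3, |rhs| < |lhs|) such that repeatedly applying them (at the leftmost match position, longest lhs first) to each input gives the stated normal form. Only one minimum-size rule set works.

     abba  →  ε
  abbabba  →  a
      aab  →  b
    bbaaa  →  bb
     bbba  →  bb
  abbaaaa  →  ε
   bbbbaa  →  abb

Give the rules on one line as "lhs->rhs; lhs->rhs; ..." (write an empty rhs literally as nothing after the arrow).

  | abba => aba => aa => ε
  | abbabba => ababba => aabba => bba => ba => a
  | aab => b
  | bbaaa => bbba => baa => bb

aa->; ba->a; baa->bb; bbb->ba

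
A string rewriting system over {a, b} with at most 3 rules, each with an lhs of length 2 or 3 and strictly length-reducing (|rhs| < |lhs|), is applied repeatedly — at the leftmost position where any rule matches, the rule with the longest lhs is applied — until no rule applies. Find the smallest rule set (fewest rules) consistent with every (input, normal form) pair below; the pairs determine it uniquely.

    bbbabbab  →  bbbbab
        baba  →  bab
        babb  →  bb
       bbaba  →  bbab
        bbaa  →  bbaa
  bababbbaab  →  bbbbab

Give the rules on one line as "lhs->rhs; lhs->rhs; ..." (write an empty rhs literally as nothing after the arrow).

aab->ab; aba->ab; abb->b

  | bbbabbab => bbbbab
  | baba => bab
  | babb => bb
  | bbaba => bbab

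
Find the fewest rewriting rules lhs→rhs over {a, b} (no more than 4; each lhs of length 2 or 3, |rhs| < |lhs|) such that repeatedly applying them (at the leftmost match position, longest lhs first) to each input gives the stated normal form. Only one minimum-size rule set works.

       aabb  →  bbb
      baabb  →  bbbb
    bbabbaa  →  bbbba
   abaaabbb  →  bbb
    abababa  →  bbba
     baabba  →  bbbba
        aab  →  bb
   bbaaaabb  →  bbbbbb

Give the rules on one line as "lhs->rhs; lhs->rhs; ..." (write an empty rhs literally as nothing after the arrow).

aa->b; ab->; aba->ba; abb->ba

  | aabb => bbb
  | baabb => bbbb
  | bbabbaa => bbbaaa => bbbba
  | abaaabbb => baaabbb => bbabbb => bbbab => bbb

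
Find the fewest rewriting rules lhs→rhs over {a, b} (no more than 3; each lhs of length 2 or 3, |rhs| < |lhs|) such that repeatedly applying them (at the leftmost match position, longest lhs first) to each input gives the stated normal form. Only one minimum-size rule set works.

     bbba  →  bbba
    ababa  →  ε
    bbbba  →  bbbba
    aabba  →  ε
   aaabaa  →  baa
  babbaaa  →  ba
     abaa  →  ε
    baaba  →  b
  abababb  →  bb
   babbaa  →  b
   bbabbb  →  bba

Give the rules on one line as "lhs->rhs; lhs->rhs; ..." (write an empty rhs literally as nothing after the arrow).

aaa->; ab->a

  | bbba
  | ababa => aaba => aaa => ε
  | bbbba
  | aabba => aaba => aaa => ε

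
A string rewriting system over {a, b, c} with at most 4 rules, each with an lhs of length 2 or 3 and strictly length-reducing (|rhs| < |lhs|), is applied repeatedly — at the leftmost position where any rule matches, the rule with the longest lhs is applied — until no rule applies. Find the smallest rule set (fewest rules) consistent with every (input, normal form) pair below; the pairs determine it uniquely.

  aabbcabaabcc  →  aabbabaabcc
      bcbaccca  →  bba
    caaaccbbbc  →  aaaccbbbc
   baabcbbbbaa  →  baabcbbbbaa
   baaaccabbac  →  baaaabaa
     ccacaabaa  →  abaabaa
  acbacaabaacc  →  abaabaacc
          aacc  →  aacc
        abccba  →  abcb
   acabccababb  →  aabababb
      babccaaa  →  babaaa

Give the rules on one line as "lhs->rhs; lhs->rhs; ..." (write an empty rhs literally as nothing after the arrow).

bac->aa; ca->a; cac->ab; cba->b

  | aabbcabaabcc => aabbabaabcc
  | bcbaccca => bbccca => bbcca => bbca => bba
  | caaaccbbbc => aaaccbbbc
  | baabcbbbbaa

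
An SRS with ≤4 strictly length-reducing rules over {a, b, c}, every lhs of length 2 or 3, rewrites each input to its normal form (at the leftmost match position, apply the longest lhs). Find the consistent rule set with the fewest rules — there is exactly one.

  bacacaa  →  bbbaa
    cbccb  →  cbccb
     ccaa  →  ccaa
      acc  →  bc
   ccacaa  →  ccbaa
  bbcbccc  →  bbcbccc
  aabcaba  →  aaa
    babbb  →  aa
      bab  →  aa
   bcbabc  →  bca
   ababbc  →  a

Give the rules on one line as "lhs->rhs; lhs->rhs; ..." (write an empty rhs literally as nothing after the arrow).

  | bacacaa => bbacaa => bbbaa
  | cbccb
  | ccaa
  | acc => bc

ab->a; ac->b; bab->aa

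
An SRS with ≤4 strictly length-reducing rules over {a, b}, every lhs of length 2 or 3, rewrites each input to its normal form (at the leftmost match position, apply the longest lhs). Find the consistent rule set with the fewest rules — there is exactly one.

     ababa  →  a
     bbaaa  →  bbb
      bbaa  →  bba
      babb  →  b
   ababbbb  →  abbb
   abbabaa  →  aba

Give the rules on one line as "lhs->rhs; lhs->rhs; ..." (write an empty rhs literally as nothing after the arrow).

aa->a; aaa->b; bab->

  | ababa => aa => a
  | bbaaa => bbb
  | bbaa => bba
  | babb => b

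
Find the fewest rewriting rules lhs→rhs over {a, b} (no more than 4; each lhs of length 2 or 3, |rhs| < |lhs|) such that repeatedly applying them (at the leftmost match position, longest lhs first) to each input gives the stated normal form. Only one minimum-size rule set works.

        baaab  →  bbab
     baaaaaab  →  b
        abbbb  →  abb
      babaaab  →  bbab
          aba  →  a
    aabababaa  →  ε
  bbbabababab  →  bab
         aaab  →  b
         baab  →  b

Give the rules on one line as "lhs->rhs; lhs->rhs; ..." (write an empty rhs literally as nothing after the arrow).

aaa->; aba->a; baa->bb; bbb->b

  | baaab => bbab
  | baaaaaab => bbaaaab => bbbaab => baab => bbb => b
  | abbbb => abb
  | babaaab => baaab => bbab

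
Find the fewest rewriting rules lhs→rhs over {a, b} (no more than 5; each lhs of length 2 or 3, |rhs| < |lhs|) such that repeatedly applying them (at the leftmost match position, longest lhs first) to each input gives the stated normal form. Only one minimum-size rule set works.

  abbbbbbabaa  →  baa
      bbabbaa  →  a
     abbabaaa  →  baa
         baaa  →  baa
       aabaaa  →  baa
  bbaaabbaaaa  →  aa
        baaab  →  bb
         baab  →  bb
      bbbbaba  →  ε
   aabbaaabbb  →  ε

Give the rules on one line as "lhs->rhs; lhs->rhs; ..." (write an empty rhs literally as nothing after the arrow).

  | abbbbbbabaa => bbbbbbabaa => bbbabaa => abaa => baa
  | bbabbaa => bbaa => a
  | abbabaaa => bbabaaa => baaa => baa
  | baaa => baa

aaa->aa; ab->b; bba->; bbb->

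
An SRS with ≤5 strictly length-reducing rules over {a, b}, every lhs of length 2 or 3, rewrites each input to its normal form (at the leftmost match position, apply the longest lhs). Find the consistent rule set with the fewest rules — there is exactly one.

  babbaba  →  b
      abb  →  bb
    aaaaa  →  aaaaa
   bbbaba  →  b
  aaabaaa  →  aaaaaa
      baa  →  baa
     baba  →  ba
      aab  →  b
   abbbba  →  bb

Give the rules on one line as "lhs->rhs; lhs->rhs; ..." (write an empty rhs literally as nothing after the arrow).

ab->b; aba->aa; bab->b; bba->ab

  | babbaba => bbaba => abba => bba => ab => b
  | abb => bb
  | aaaaa
  | bbbaba => babba => bba => ab => b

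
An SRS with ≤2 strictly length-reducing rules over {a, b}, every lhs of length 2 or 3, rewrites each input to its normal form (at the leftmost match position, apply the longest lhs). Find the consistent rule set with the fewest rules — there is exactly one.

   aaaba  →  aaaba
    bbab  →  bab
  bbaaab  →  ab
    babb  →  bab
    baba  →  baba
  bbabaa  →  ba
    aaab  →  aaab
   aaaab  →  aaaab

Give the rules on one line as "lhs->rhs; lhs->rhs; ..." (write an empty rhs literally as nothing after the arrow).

  | aaaba
  | bbab => bab
  | bbaaab => baaab => ab
  | babb => bab

baa->; bb->b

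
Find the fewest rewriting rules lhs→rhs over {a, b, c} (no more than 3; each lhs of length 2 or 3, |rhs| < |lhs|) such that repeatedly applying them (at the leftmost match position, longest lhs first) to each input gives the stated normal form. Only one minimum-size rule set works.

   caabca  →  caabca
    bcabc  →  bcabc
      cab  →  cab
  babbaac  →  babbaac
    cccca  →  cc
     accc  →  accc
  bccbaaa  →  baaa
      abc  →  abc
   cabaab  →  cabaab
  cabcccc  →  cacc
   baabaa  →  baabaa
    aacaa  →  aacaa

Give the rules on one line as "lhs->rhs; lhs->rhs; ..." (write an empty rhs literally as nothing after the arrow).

bcc->; cca->

  | caabca
  | bcabc
  | cab
  | babbaac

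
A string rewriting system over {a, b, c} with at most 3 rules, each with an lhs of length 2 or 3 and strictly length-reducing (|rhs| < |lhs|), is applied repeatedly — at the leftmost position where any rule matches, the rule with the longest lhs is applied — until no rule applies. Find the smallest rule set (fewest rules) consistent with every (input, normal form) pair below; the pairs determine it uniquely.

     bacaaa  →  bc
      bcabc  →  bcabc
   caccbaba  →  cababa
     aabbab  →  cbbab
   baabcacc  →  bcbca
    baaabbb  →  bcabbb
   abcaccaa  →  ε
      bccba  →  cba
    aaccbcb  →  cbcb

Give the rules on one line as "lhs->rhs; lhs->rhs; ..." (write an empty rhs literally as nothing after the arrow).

aa->c; bcc->aa; cc->

  | bacaaa => bacca => baa => bc
  | bcabc
  | caccbaba => cababa
  | aabbab => cbbab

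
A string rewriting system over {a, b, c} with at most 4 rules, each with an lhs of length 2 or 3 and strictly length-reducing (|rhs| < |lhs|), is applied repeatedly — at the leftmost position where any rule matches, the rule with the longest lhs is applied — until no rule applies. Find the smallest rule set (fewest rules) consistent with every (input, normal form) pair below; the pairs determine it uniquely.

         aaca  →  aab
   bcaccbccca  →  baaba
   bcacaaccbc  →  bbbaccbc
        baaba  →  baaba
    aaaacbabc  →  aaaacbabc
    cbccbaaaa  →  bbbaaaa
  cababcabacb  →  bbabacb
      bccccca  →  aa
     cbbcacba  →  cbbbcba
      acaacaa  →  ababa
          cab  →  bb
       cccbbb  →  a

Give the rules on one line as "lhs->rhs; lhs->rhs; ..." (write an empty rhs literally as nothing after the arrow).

abb->a; bcc->ab; ca->b; ccc->ab

  | aaca => aab
  | bcaccbccca => bbccbccca => babbccca => baccca => baaba
  | bcacaaccbc => bbcaaccbc => bbbaccbc
  | baaba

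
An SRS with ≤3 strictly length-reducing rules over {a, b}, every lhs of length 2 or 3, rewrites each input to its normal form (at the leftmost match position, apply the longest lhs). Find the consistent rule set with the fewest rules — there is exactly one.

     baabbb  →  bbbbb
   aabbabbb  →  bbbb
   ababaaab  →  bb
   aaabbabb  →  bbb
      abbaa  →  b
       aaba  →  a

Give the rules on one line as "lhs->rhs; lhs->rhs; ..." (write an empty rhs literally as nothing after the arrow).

aa->b; ab->b; bba->a

  | baabbb => bbbbb
  | aabbabbb => bbbabbb => babbb => bbbb
  | ababaaab => babaaab => bbaaab => aaab => bab => bb
  | aaabbabb => babbabb => bbbabb => babb => bbb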